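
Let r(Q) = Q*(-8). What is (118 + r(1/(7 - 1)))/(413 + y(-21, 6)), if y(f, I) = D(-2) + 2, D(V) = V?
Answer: 50/177 ≈ 0.28249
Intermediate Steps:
r(Q) = -8*Q
y(f, I) = 0 (y(f, I) = -2 + 2 = 0)
(118 + r(1/(7 - 1)))/(413 + y(-21, 6)) = (118 - 8/(7 - 1))/(413 + 0) = (118 - 8/6)/413 = (118 - 8*⅙)*(1/413) = (118 - 4/3)*(1/413) = (350/3)*(1/413) = 50/177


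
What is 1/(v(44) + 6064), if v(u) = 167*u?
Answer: 1/13412 ≈ 7.4560e-5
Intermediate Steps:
1/(v(44) + 6064) = 1/(167*44 + 6064) = 1/(7348 + 6064) = 1/13412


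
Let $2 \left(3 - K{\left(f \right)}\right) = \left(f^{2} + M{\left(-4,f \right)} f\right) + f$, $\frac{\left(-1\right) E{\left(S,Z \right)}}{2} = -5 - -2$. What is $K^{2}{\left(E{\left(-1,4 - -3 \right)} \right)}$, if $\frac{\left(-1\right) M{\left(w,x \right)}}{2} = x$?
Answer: $324$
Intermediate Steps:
$M{\left(w,x \right)} = - 2 x$
$E{\left(S,Z \right)} = 6$ ($E{\left(S,Z \right)} = - 2 \left(-5 - -2\right) = - 2 \left(-5 + 2\right) = \left(-2\right) \left(-3\right) = 6$)
$K{\left(f \right)} = 3 + \frac{f^{2}}{2} - \frac{f}{2}$ ($K{\left(f \right)} = 3 - \frac{\left(f^{2} + - 2 f f\right) + f}{2} = 3 - \frac{\left(f^{2} - 2 f^{2}\right) + f}{2} = 3 - \frac{- f^{2} + f}{2} = 3 - \frac{f - f^{2}}{2} = 3 + \left(\frac{f^{2}}{2} - \frac{f}{2}\right) = 3 + \frac{f^{2}}{2} - \frac{f}{2}$)
$K^{2}{\left(E{\left(-1,4 - -3 \right)} \right)} = \left(3 + \frac{6^{2}}{2} - 3\right)^{2} = \left(3 + \frac{1}{2} \cdot 36 - 3\right)^{2} = \left(3 + 18 - 3\right)^{2} = 18^{2} = 324$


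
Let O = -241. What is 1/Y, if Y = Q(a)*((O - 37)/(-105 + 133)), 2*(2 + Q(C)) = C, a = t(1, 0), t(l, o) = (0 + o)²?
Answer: 7/139 ≈ 0.050360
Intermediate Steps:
t(l, o) = o²
a = 0 (a = 0² = 0)
Q(C) = -2 + C/2
Y = 139/7 (Y = (-2 + (½)*0)*((-241 - 37)/(-105 + 133)) = (-2 + 0)*(-278/28) = -(-556)/28 = -2*(-139/14) = 139/7 ≈ 19.857)
1/Y = 1/(139/7) = 7/139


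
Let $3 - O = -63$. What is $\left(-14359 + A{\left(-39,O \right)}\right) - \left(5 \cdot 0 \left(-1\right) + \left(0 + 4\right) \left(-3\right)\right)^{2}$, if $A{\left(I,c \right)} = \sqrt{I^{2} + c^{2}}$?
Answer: $-14503 + 3 \sqrt{653} \approx -14426.0$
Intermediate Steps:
$O = 66$ ($O = 3 - -63 = 3 + 63 = 66$)
$\left(-14359 + A{\left(-39,O \right)}\right) - \left(5 \cdot 0 \left(-1\right) + \left(0 + 4\right) \left(-3\right)\right)^{2} = \left(-14359 + \sqrt{\left(-39\right)^{2} + 66^{2}}\right) - \left(5 \cdot 0 \left(-1\right) + \left(0 + 4\right) \left(-3\right)\right)^{2} = \left(-14359 + \sqrt{1521 + 4356}\right) - \left(0 \left(-1\right) + 4 \left(-3\right)\right)^{2} = \left(-14359 + \sqrt{5877}\right) - \left(0 - 12\right)^{2} = \left(-14359 + 3 \sqrt{653}\right) - \left(-12\right)^{2} = \left(-14359 + 3 \sqrt{653}\right) - 144 = -14503 + 3 \sqrt{653}$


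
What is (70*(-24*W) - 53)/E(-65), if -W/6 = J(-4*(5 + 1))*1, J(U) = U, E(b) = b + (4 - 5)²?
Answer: 241973/64 ≈ 3780.8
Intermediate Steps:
E(b) = 1 + b (E(b) = b + (-1)² = b + 1 = 1 + b)
W = 144 (W = -6*(-4*(5 + 1)) = -6*(-4*6) = -(-144) = -6*(-24) = 144)
(70*(-24*W) - 53)/E(-65) = (70*(-24*144) - 53)/(1 - 65) = (70*(-3456) - 53)/(-64) = (-241920 - 53)*(-1/64) = -241973*(-1/64) = 241973/64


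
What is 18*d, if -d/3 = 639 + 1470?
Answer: -113886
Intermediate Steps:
d = -6327 (d = -3*(639 + 1470) = -3*2109 = -6327)
18*d = 18*(-6327) = -113886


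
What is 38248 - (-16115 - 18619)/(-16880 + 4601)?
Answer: 156537486/4093 ≈ 38245.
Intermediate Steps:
38248 - (-16115 - 18619)/(-16880 + 4601) = 38248 - (-34734)/(-12279) = 38248 - (-34734)*(-1)/12279 = 38248 - 1*11578/4093 = 38248 - 11578/4093 = 156537486/4093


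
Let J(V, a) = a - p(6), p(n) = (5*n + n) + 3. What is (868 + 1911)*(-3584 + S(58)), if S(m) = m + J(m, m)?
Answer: -9745953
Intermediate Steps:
p(n) = 3 + 6*n (p(n) = 6*n + 3 = 3 + 6*n)
J(V, a) = -39 + a (J(V, a) = a - (3 + 6*6) = a - (3 + 36) = a - 1*39 = a - 39 = -39 + a)
S(m) = -39 + 2*m (S(m) = m + (-39 + m) = -39 + 2*m)
(868 + 1911)*(-3584 + S(58)) = (868 + 1911)*(-3584 + (-39 + 2*58)) = 2779*(-3584 + (-39 + 116)) = 2779*(-3584 + 77) = 2779*(-3507) = -9745953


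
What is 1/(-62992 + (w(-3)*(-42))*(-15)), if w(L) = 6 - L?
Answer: -1/57322 ≈ -1.7445e-5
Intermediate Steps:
1/(-62992 + (w(-3)*(-42))*(-15)) = 1/(-62992 + ((6 - 1*(-3))*(-42))*(-15)) = 1/(-62992 + ((6 + 3)*(-42))*(-15)) = 1/(-62992 + (9*(-42))*(-15)) = 1/(-62992 - 378*(-15)) = 1/(-62992 + 5670) = 1/(-57322) = -1/57322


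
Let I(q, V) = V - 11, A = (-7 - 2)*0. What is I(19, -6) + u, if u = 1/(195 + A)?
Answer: -3314/195 ≈ -16.995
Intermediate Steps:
A = 0 (A = -9*0 = 0)
I(q, V) = -11 + V
u = 1/195 (u = 1/(195 + 0) = 1/195 ≈ 0.0051282)
I(19, -6) + u = (-11 - 6) + 1/195 = -17 + 1/195 = -3314/195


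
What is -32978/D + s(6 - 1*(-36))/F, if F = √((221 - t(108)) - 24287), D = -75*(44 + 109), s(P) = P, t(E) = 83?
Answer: 32978/11475 - 42*I*√24149/24149 ≈ 2.8739 - 0.27027*I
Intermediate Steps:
D = -11475 (D = -75*153 = -11475)
F = I*√24149 (F = √((221 - 1*83) - 24287) = √((221 - 83) - 24287) = √(138 - 24287) = √(-24149) = I*√24149 ≈ 155.4*I)
-32978/D + s(6 - 1*(-36))/F = -32978/(-11475) + (6 - 1*(-36))/((I*√24149)) = -32978*(-1/11475) + (6 + 36)*(-I*√24149/24149) = 32978/11475 + 42*(-I*√24149/24149) = 32978/11475 - 42*I*√24149/24149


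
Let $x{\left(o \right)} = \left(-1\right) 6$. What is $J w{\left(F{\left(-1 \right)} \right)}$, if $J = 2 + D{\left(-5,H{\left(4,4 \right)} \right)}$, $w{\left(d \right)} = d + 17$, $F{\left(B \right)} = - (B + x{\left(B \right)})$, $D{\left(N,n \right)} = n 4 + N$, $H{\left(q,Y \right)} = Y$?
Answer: $312$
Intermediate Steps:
$x{\left(o \right)} = -6$
$D{\left(N,n \right)} = N + 4 n$ ($D{\left(N,n \right)} = 4 n + N = N + 4 n$)
$F{\left(B \right)} = 6 - B$ ($F{\left(B \right)} = - (B - 6) = - (-6 + B) = 6 - B$)
$w{\left(d \right)} = 17 + d$
$J = 13$ ($J = 2 + \left(-5 + 4 \cdot 4\right) = 2 + \left(-5 + 16\right) = 2 + 11 = 13$)
$J w{\left(F{\left(-1 \right)} \right)} = 13 \left(17 + \left(6 - -1\right)\right) = 13 \left(17 + \left(6 + 1\right)\right) = 13 \left(17 + 7\right) = 13 \cdot 24 = 312$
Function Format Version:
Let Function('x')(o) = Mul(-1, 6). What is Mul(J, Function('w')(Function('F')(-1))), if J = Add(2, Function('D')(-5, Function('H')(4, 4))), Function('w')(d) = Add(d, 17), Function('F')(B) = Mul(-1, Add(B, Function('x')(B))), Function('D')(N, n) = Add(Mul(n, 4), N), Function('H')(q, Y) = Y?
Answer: 312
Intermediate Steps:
Function('x')(o) = -6
Function('D')(N, n) = Add(N, Mul(4, n)) (Function('D')(N, n) = Add(Mul(4, n), N) = Add(N, Mul(4, n)))
Function('F')(B) = Add(6, Mul(-1, B)) (Function('F')(B) = Mul(-1, Add(B, -6)) = Mul(-1, Add(-6, B)) = Add(6, Mul(-1, B)))
Function('w')(d) = Add(17, d)
J = 13 (J = Add(2, Add(-5, Mul(4, 4))) = Add(2, Add(-5, 16)) = Add(2, 11) = 13)
Mul(J, Function('w')(Function('F')(-1))) = Mul(13, Add(17, Add(6, Mul(-1, -1)))) = Mul(13, Add(17, Add(6, 1))) = Mul(13, Add(17, 7)) = Mul(13, 24) = 312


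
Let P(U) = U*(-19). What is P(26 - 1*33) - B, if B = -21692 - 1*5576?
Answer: 27401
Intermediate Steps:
B = -27268 (B = -21692 - 5576 = -27268)
P(U) = -19*U
P(26 - 1*33) - B = -19*(26 - 1*33) - 1*(-27268) = -19*(26 - 33) + 27268 = -19*(-7) + 27268 = 133 + 27268 = 27401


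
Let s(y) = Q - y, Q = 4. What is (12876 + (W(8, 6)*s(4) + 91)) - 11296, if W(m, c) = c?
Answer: 1671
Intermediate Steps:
s(y) = 4 - y
(12876 + (W(8, 6)*s(4) + 91)) - 11296 = (12876 + (6*(4 - 1*4) + 91)) - 11296 = (12876 + (6*(4 - 4) + 91)) - 11296 = (12876 + (6*0 + 91)) - 11296 = (12876 + (0 + 91)) - 11296 = (12876 + 91) - 11296 = 12967 - 11296 = 1671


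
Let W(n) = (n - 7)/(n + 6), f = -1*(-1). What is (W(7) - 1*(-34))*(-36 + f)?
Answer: -1190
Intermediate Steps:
f = 1
W(n) = (-7 + n)/(6 + n)
(W(7) - 1*(-34))*(-36 + f) = ((-7 + 7)/(6 + 7) - 1*(-34))*(-36 + 1) = (0/13 + 34)*(-35) = ((1/13)*0 + 34)*(-35) = (0 + 34)*(-35) = 34*(-35) = -1190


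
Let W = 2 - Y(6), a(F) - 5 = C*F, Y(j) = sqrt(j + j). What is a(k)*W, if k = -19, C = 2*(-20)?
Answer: 1530 - 1530*sqrt(3) ≈ -1120.0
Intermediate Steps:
C = -40
Y(j) = sqrt(2)*sqrt(j) (Y(j) = sqrt(2*j) = sqrt(2)*sqrt(j))
a(F) = 5 - 40*F
W = 2 - 2*sqrt(3) (W = 2 - sqrt(2)*sqrt(6) = 2 - 2*sqrt(3) ≈ -1.4641)
a(k)*W = (5 - 40*(-19))*(2 - 2*sqrt(3)) = (5 + 760)*(2 - 2*sqrt(3)) = 765*(2 - 2*sqrt(3)) = 1530 - 1530*sqrt(3)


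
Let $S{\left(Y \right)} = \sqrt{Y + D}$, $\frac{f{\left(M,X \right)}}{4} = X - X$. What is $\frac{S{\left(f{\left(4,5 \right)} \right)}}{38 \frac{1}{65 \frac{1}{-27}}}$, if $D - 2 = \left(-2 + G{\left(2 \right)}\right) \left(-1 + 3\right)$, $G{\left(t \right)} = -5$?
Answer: $- \frac{65 i \sqrt{3}}{513} \approx - 0.21946 i$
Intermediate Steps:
$f{\left(M,X \right)} = 0$ ($f{\left(M,X \right)} = 4 \left(X - X\right) = 4 \cdot 0 = 0$)
$D = -12$ ($D = 2 + \left(-2 - 5\right) \left(-1 + 3\right) = 2 - 14 = -12$)
$S{\left(Y \right)} = \sqrt{-12 + Y}$ ($S{\left(Y \right)} = \sqrt{Y - 12} = \sqrt{-12 + Y}$)
$\frac{S{\left(f{\left(4,5 \right)} \right)}}{38 \frac{1}{65 \frac{1}{-27}}} = \frac{\sqrt{-12 + 0}}{38 \frac{1}{65 \frac{1}{-27}}} = \frac{\sqrt{-12}}{38 \frac{1}{65 \left(- \frac{1}{27}\right)}} = \frac{2 i \sqrt{3}}{38 \frac{1}{- \frac{65}{27}}} = \frac{2 i \sqrt{3}}{38 \left(- \frac{27}{65}\right)} = \frac{2 i \sqrt{3}}{- \frac{1026}{65}} = 2 i \sqrt{3} \left(- \frac{65}{1026}\right) = - \frac{65 i \sqrt{3}}{513}$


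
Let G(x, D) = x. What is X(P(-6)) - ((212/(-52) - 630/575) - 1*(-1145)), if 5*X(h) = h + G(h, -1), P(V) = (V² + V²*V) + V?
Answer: -363054/299 ≈ -1214.2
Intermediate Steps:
P(V) = V + V² + V³ (P(V) = (V² + V³) + V = V + V² + V³)
X(h) = 2*h/5 (X(h) = (h + h)/5 = (2*h)/5 = 2*h/5)
X(P(-6)) - ((212/(-52) - 630/575) - 1*(-1145)) = 2*(-6*(1 - 6 + (-6)²))/5 - ((212/(-52) - 630/575) - 1*(-1145)) = 2*(-6*(1 - 6 + 36))/5 - ((212*(-1/52) - 630*1/575) + 1145) = 2*(-6*31)/5 - ((-53/13 - 126/115) + 1145) = (⅖)*(-186) - (-7733/1495 + 1145) = -372/5 - 1*1704042/1495 = -372/5 - 1704042/1495 = -363054/299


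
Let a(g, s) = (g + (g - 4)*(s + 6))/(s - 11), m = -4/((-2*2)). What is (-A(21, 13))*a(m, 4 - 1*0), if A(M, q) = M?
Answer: -87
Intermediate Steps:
m = 1 (m = -4/(-4) = -4*(-¼) = 1)
a(g, s) = (g + (-4 + g)*(6 + s))/(-11 + s)
(-A(21, 13))*a(m, 4 - 1*0) = (-1*21)*((-24 - 4*(4 - 1*0) + 7*1 + 1*(4 - 1*0))/(-11 + (4 - 1*0))) = -21*(-24 - 4*(4 + 0) + 7 + 1*(4 + 0))/(-11 + (4 + 0)) = -21*(-24 - 4*4 + 7 + 1*4)/(-11 + 4) = -21*(-24 - 16 + 7 + 4)/(-7) = -(-3)*(-29) = -21*29/7 = -87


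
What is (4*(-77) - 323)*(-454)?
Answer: 286474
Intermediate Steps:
(4*(-77) - 323)*(-454) = (-308 - 323)*(-454) = -631*(-454) = 286474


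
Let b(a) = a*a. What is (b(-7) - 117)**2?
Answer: 4624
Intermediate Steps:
b(a) = a**2
(b(-7) - 117)**2 = ((-7)**2 - 117)**2 = (49 - 117)**2 = (-68)**2 = 4624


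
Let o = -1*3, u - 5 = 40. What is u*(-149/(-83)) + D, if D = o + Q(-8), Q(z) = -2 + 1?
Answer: 6373/83 ≈ 76.783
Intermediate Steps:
u = 45 (u = 5 + 40 = 45)
Q(z) = -1
o = -3
D = -4 (D = -3 - 1 = -4)
u*(-149/(-83)) + D = 45*(-149/(-83)) - 4 = 45*(-149*(-1/83)) - 4 = 45*(149/83) - 4 = 6705/83 - 4 = 6373/83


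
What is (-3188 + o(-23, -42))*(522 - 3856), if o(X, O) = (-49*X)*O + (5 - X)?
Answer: 168346996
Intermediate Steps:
o(X, O) = 5 - X - 49*O*X (o(X, O) = -49*O*X + (5 - X) = 5 - X - 49*O*X)
(-3188 + o(-23, -42))*(522 - 3856) = (-3188 + (5 - 1*(-23) - 49*(-42)*(-23)))*(522 - 3856) = (-3188 + (5 + 23 - 47334))*(-3334) = (-3188 - 47306)*(-3334) = -50494*(-3334) = 168346996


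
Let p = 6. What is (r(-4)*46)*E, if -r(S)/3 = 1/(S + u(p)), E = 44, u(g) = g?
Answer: -3036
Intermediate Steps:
r(S) = -3/(6 + S) (r(S) = -3/(S + 6) = -3/(6 + S))
(r(-4)*46)*E = (-3/(6 - 4)*46)*44 = (-3/2*46)*44 = (-3*1/2*46)*44 = -3/2*46*44 = -69*44 = -3036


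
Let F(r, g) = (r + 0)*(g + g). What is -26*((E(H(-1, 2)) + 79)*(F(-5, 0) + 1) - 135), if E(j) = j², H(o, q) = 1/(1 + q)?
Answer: 13078/9 ≈ 1453.1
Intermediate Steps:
F(r, g) = 2*g*r (F(r, g) = r*(2*g) = 2*g*r)
-26*((E(H(-1, 2)) + 79)*(F(-5, 0) + 1) - 135) = -26*(((1/(1 + 2))² + 79)*(2*0*(-5) + 1) - 135) = -26*(((1/3)² + 79)*(0 + 1) - 135) = -26*(((⅓)² + 79)*1 - 135) = -26*((⅑ + 79)*1 - 135) = -26*((712/9)*1 - 135) = -26*(712/9 - 135) = -26*(-503/9) = 13078/9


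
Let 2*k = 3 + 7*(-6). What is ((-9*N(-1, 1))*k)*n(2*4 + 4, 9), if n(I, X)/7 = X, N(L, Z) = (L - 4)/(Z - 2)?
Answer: 110565/2 ≈ 55283.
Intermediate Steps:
k = -39/2 (k = (3 + 7*(-6))/2 = (3 - 42)/2 = (½)*(-39) = -39/2 ≈ -19.500)
N(L, Z) = (-4 + L)/(-2 + Z)
n(I, X) = 7*X
((-9*N(-1, 1))*k)*n(2*4 + 4, 9) = (-9*(-4 - 1)/(-2 + 1)*(-39/2))*(7*9) = (-9*(-5)/(-1)*(-39/2))*63 = (-(-9)*(-5)*(-39/2))*63 = (-9*5*(-39/2))*63 = -45*(-39/2)*63 = (1755/2)*63 = 110565/2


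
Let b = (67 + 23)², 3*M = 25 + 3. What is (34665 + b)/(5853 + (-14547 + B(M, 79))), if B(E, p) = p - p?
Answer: -14255/2898 ≈ -4.9189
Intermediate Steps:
M = 28/3 (M = (25 + 3)/3 = (⅓)*28 = 28/3 ≈ 9.3333)
B(E, p) = 0
b = 8100 (b = 90² = 8100)
(34665 + b)/(5853 + (-14547 + B(M, 79))) = (34665 + 8100)/(5853 + (-14547 + 0)) = 42765/(5853 - 14547) = 42765/(-8694) = 42765*(-1/8694) = -14255/2898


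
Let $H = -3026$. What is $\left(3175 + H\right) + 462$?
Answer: $611$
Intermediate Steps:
$\left(3175 + H\right) + 462 = \left(3175 - 3026\right) + 462 = 149 + 462 = 611$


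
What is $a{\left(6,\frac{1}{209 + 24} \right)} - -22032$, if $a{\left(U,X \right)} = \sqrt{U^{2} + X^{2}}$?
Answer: $22032 + \frac{\sqrt{1954405}}{233} \approx 22038.0$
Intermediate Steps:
$a{\left(6,\frac{1}{209 + 24} \right)} - -22032 = \sqrt{6^{2} + \left(\frac{1}{209 + 24}\right)^{2}} - -22032 = \sqrt{36 + \left(\frac{1}{233}\right)^{2}} + 22032 = \sqrt{36 + \frac{1}{54289}} + 22032 = \sqrt{\frac{1954405}{54289}} + 22032 = \frac{\sqrt{1954405}}{233} + 22032 = 22032 + \frac{\sqrt{1954405}}{233}$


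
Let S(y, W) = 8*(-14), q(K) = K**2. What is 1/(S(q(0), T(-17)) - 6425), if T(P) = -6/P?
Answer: -1/6537 ≈ -0.00015298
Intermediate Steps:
S(y, W) = -112
1/(S(q(0), T(-17)) - 6425) = 1/(-112 - 6425) = 1/(-6537) = -1/6537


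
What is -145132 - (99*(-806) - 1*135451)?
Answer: 70113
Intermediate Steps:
-145132 - (99*(-806) - 1*135451) = -145132 - (-79794 - 135451) = -145132 - 1*(-215245) = -145132 + 215245 = 70113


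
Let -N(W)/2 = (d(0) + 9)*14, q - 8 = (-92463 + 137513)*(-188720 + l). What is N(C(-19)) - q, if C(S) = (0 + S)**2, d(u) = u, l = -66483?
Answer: 11496894890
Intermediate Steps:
C(S) = S**2
q = -11496895142 (q = 8 + (-92463 + 137513)*(-188720 - 66483) = 8 + 45050*(-255203) = 8 - 11496895150 = -11496895142)
N(W) = -252 (N(W) = -2*(0 + 9)*14 = -18*14 = -2*126 = -252)
N(C(-19)) - q = -252 - 1*(-11496895142) = -252 + 11496895142 = 11496894890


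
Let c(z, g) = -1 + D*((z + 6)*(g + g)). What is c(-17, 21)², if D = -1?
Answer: 212521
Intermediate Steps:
c(z, g) = -1 - 2*g*(6 + z) (c(z, g) = -1 - (z + 6)*(g + g) = -1 - (6 + z)*2*g = -1 - 2*g*(6 + z))
c(-17, 21)² = (-1 - 12*21 - 2*21*(-17))² = (-1 - 252 + 714)² = 461² = 212521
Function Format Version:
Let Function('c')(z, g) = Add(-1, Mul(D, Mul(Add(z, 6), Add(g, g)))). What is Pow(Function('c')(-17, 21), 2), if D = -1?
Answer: 212521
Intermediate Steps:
Function('c')(z, g) = Add(-1, Mul(-2, g, Add(6, z))) (Function('c')(z, g) = Add(-1, Mul(-1, Mul(Add(z, 6), Add(g, g)))) = Add(-1, Mul(-1, Mul(Add(6, z), Mul(2, g)))) = Add(-1, Mul(-1, Mul(2, g, Add(6, z)))) = Add(-1, Mul(-2, g, Add(6, z))))
Pow(Function('c')(-17, 21), 2) = Pow(Add(-1, Mul(-12, 21), Mul(-2, 21, -17)), 2) = Pow(Add(-1, -252, 714), 2) = Pow(461, 2) = 212521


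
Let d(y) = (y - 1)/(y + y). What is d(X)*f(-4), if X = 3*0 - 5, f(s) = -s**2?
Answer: -48/5 ≈ -9.6000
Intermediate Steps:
X = -5 (X = 0 - 5 = -5)
d(y) = (-1 + y)/(2*y) (d(y) = (-1 + y)/((2*y)) = (-1 + y)*(1/(2*y)) = (-1 + y)/(2*y))
d(X)*f(-4) = ((1/2)*(-1 - 5)/(-5))*(-1*(-4)**2) = ((1/2)*(-1/5)*(-6))*(-1*16) = (3/5)*(-16) = -48/5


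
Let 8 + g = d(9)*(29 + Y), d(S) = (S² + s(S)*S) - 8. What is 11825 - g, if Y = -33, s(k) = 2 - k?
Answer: 11873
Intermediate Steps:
d(S) = -8 + S² + S*(2 - S) (d(S) = (S² + (2 - S)*S) - 8 = (S² + S*(2 - S)) - 8 = -8 + S² + S*(2 - S))
g = -48 (g = -8 + (-8 + 2*9)*(29 - 33) = -8 + (-8 + 18)*(-4) = -8 + 10*(-4) = -8 - 40 = -48)
11825 - g = 11825 - 1*(-48) = 11825 + 48 = 11873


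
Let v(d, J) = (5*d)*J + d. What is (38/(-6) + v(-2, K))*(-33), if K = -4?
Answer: -1045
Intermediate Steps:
v(d, J) = d + 5*J*d (v(d, J) = 5*J*d + d = d + 5*J*d)
(38/(-6) + v(-2, K))*(-33) = (38/(-6) - 2*(1 + 5*(-4)))*(-33) = (38*(-⅙) - 2*(1 - 20))*(-33) = (-19/3 - 2*(-19))*(-33) = (-19/3 + 38)*(-33) = (95/3)*(-33) = -1045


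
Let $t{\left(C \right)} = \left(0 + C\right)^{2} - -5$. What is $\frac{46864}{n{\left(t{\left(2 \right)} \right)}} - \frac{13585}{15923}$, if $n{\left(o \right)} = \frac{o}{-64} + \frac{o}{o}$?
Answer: $\frac{47757043033}{875765} \approx 54532.0$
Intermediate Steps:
$t{\left(C \right)} = 5 + C^{2}$ ($t{\left(C \right)} = C^{2} + 5 = 5 + C^{2}$)
$n{\left(o \right)} = 1 - \frac{o}{64}$ ($n{\left(o \right)} = o \left(- \frac{1}{64}\right) + 1 = - \frac{o}{64} + 1 = 1 - \frac{o}{64}$)
$\frac{46864}{n{\left(t{\left(2 \right)} \right)}} - \frac{13585}{15923} = \frac{46864}{1 - \frac{5 + 2^{2}}{64}} - \frac{13585}{15923} = \frac{46864}{1 - \frac{5 + 4}{64}} - \frac{13585}{15923} = \frac{46864}{1 - \frac{9}{64}} - \frac{13585}{15923} = \frac{46864}{\frac{55}{64}} - \frac{13585}{15923} = 46864 \cdot \frac{64}{55} - \frac{13585}{15923} = \frac{2999296}{55} - \frac{13585}{15923} = \frac{47757043033}{875765}$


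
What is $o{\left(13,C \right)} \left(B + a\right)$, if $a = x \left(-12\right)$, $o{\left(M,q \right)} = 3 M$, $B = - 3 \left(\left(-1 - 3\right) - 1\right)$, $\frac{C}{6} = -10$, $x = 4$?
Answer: $-1287$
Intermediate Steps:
$C = -60$ ($C = 6 \left(-10\right) = -60$)
$B = 15$ ($B = - 3 \left(-4 - 1\right) = \left(-3\right) \left(-5\right) = 15$)
$a = -48$ ($a = 4 \left(-12\right) = -48$)
$o{\left(13,C \right)} \left(B + a\right) = 3 \cdot 13 \left(15 - 48\right) = 39 \left(-33\right) = -1287$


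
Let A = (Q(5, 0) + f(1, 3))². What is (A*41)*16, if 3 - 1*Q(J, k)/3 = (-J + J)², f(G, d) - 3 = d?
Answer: 147600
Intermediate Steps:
f(G, d) = 3 + d
Q(J, k) = 9 (Q(J, k) = 9 - 3*(-J + J)² = 9 - 3*0² = 9 - 3*0 = 9 + 0 = 9)
A = 225 (A = (9 + (3 + 3))² = (9 + 6)² = 15² = 225)
(A*41)*16 = (225*41)*16 = 9225*16 = 147600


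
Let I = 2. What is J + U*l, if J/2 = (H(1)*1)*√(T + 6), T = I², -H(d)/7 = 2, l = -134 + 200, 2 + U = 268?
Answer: 17556 - 28*√10 ≈ 17467.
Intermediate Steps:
U = 266 (U = -2 + 268 = 266)
l = 66
H(d) = -14 (H(d) = -7*2 = -14)
T = 4 (T = 2² = 4)
J = -28*√10 (J = 2*((-14*1)*√(4 + 6)) = 2*(-14*√10) = -28*√10 ≈ -88.544)
J + U*l = -28*√10 + 266*66 = -28*√10 + 17556 = 17556 - 28*√10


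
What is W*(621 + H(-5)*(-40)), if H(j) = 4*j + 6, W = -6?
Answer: -7086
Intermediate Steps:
H(j) = 6 + 4*j
W*(621 + H(-5)*(-40)) = -6*(621 + (6 + 4*(-5))*(-40)) = -6*(621 + (6 - 20)*(-40)) = -6*(621 - 14*(-40)) = -6*(621 + 560) = -6*1181 = -7086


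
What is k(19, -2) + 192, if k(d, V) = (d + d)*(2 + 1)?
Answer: 306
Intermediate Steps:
k(d, V) = 6*d (k(d, V) = (2*d)*3 = 6*d)
k(19, -2) + 192 = 6*19 + 192 = 114 + 192 = 306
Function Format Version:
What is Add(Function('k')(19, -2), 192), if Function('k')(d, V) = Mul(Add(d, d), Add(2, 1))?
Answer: 306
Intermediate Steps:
Function('k')(d, V) = Mul(6, d) (Function('k')(d, V) = Mul(Mul(2, d), 3) = Mul(6, d))
Add(Function('k')(19, -2), 192) = Add(Mul(6, 19), 192) = Add(114, 192) = 306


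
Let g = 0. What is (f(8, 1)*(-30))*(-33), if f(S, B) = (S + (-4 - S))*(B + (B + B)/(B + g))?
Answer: -11880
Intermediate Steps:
f(S, B) = -8 - 4*B (f(S, B) = (S + (-4 - S))*(B + (B + B)/(B + 0)) = -4*(B + (2*B)/B) = -4*(B + 2) = -4*(2 + B) = -8 - 4*B)
(f(8, 1)*(-30))*(-33) = ((-8 - 4*1)*(-30))*(-33) = ((-8 - 4)*(-30))*(-33) = -12*(-30)*(-33) = 360*(-33) = -11880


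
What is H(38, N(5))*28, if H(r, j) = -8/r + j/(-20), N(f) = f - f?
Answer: -112/19 ≈ -5.8947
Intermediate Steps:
N(f) = 0
H(r, j) = -8/r - j/20 (H(r, j) = -8/r + j*(-1/20) = -8/r - j/20)
H(38, N(5))*28 = (-8/38 - 1/20*0)*28 = (-8*1/38 + 0)*28 = (-4/19 + 0)*28 = -4/19*28 = -112/19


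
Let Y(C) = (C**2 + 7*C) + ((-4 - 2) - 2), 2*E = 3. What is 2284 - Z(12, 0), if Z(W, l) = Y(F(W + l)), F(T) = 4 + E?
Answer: 8893/4 ≈ 2223.3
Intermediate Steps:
E = 3/2 (E = (1/2)*3 = 3/2 ≈ 1.5000)
F(T) = 11/2 (F(T) = 4 + 3/2 = 11/2)
Y(C) = -8 + C**2 + 7*C (Y(C) = (C**2 + 7*C) + (-6 - 2) = (C**2 + 7*C) - 8 = -8 + C**2 + 7*C)
Z(W, l) = 243/4 (Z(W, l) = -8 + (11/2)**2 + 7*(11/2) = -8 + 121/4 + 77/2 = 243/4)
2284 - Z(12, 0) = 2284 - 1*243/4 = 2284 - 243/4 = 8893/4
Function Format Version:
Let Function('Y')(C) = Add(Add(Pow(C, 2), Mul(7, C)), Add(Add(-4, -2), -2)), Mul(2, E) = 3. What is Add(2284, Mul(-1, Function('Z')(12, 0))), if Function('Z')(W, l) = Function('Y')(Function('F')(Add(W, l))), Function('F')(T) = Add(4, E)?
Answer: Rational(8893, 4) ≈ 2223.3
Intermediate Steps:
E = Rational(3, 2) (E = Mul(Rational(1, 2), 3) = Rational(3, 2) ≈ 1.5000)
Function('F')(T) = Rational(11, 2) (Function('F')(T) = Add(4, Rational(3, 2)) = Rational(11, 2))
Function('Y')(C) = Add(-8, Pow(C, 2), Mul(7, C)) (Function('Y')(C) = Add(Add(Pow(C, 2), Mul(7, C)), Add(-6, -2)) = Add(Add(Pow(C, 2), Mul(7, C)), -8) = Add(-8, Pow(C, 2), Mul(7, C)))
Function('Z')(W, l) = Rational(243, 4) (Function('Z')(W, l) = Add(-8, Pow(Rational(11, 2), 2), Mul(7, Rational(11, 2))) = Add(-8, Rational(121, 4), Rational(77, 2)) = Rational(243, 4))
Add(2284, Mul(-1, Function('Z')(12, 0))) = Add(2284, Mul(-1, Rational(243, 4))) = Add(2284, Rational(-243, 4)) = Rational(8893, 4)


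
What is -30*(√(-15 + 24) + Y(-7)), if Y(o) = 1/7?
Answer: -660/7 ≈ -94.286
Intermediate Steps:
Y(o) = ⅐
-30*(√(-15 + 24) + Y(-7)) = -30*(√(-15 + 24) + ⅐) = -30*(√9 + ⅐) = -30*(3 + ⅐) = -30*22/7 = -660/7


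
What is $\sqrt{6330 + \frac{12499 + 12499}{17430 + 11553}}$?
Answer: $\frac{2 \sqrt{1329503741601}}{28983} \approx 79.567$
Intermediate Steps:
$\sqrt{6330 + \frac{12499 + 12499}{17430 + 11553}} = \sqrt{6330 + \frac{24998}{28983}} = \sqrt{\frac{183487388}{28983}} = \frac{2 \sqrt{1329503741601}}{28983}$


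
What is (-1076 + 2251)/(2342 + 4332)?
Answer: 25/142 ≈ 0.17606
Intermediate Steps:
(-1076 + 2251)/(2342 + 4332) = 1175/6674 = 1175*(1/6674) = 25/142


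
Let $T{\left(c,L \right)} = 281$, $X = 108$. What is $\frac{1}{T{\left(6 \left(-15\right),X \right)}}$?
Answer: $\frac{1}{281} \approx 0.0035587$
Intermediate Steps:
$\frac{1}{T{\left(6 \left(-15\right),X \right)}} = \frac{1}{281}$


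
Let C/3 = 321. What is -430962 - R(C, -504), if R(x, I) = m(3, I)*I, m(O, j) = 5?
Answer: -428442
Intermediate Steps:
C = 963 (C = 3*321 = 963)
R(x, I) = 5*I
-430962 - R(C, -504) = -430962 - 5*(-504) = -430962 - 1*(-2520) = -430962 + 2520 = -428442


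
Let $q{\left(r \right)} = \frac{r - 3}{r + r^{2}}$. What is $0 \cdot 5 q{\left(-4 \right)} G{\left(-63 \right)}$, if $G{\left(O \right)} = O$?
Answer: $0$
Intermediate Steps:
$q{\left(r \right)} = \frac{-3 + r}{r + r^{2}}$
$0 \cdot 5 q{\left(-4 \right)} G{\left(-63 \right)} = 0 \cdot 5 \frac{-3 - 4}{\left(-4\right) \left(1 - 4\right)} \left(-63\right) = 0 \left(\left(- \frac{1}{4}\right) \frac{1}{-3} \left(-7\right)\right) \left(-63\right) = 0 \left(\left(- \frac{1}{4}\right) \left(- \frac{1}{3}\right) \left(-7\right)\right) \left(-63\right) = 0 \left(- \frac{7}{12}\right) \left(-63\right) = 0 \left(-63\right) = 0$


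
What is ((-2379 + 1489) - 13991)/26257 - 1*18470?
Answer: -484981671/26257 ≈ -18471.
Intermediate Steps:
((-2379 + 1489) - 13991)/26257 - 1*18470 = (-890 - 13991)*(1/26257) - 18470 = -14881*1/26257 - 18470 = -14881/26257 - 18470 = -484981671/26257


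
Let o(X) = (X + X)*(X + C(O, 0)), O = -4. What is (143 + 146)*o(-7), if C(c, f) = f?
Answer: 28322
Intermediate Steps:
o(X) = 2*X² (o(X) = (X + X)*(X + 0) = (2*X)*X = 2*X²)
(143 + 146)*o(-7) = (143 + 146)*(2*(-7)²) = 289*(2*49) = 289*98 = 28322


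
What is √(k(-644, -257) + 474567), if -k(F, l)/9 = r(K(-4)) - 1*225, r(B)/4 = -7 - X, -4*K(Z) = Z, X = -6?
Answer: 2*√119157 ≈ 690.38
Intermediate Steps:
K(Z) = -Z/4
r(B) = -4 (r(B) = 4*(-7 - 1*(-6)) = 4*(-7 + 6) = 4*(-1) = -4)
k(F, l) = 2061 (k(F, l) = -9*(-4 - 1*225) = -9*(-4 - 225) = -9*(-229) = 2061)
√(k(-644, -257) + 474567) = √(2061 + 474567) = √476628 = 2*√119157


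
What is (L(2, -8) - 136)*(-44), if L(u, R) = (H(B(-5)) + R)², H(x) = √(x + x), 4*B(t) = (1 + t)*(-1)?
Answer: 3080 + 704*√2 ≈ 4075.6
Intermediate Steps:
B(t) = -¼ - t/4 (B(t) = ((1 + t)*(-1))/4 = (-1 - t)/4 = -¼ - t/4)
H(x) = √2*√x (H(x) = √(2*x) = √2*√x)
L(u, R) = (R + √2)² (L(u, R) = (√2*√(-¼ - ¼*(-5)) + R)² = (√2*√(-¼ + 5/4) + R)² = (√2*√1 + R)² = (√2*1 + R)² = (√2 + R)² = (R + √2)²)
(L(2, -8) - 136)*(-44) = ((-8 + √2)² - 136)*(-44) = (-136 + (-8 + √2)²)*(-44) = 5984 - 44*(-8 + √2)²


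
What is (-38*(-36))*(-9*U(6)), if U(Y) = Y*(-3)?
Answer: 221616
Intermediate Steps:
U(Y) = -3*Y
(-38*(-36))*(-9*U(6)) = (-38*(-36))*(-(-27)*6) = 1368*(-9*(-18)) = 1368*162 = 221616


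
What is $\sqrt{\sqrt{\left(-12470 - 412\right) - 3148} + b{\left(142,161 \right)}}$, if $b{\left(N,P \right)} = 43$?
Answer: $\sqrt{43 + i \sqrt{16030}} \approx 9.3998 + 6.7347 i$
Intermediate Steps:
$\sqrt{\sqrt{\left(-12470 - 412\right) - 3148} + b{\left(142,161 \right)}} = \sqrt{\sqrt{\left(-12470 - 412\right) - 3148} + 43} = \sqrt{\sqrt{-12882 - 3148} + 43} = \sqrt{\sqrt{-16030} + 43} = \sqrt{i \sqrt{16030} + 43} = \sqrt{43 + i \sqrt{16030}}$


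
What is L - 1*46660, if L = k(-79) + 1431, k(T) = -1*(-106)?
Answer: -45123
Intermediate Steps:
k(T) = 106
L = 1537 (L = 106 + 1431 = 1537)
L - 1*46660 = 1537 - 1*46660 = 1537 - 46660 = -45123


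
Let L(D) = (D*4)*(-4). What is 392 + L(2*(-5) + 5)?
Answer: 472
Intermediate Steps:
L(D) = -16*D (L(D) = (4*D)*(-4) = -16*D)
392 + L(2*(-5) + 5) = 392 - 16*(2*(-5) + 5) = 392 - 16*(-10 + 5) = 392 - 16*(-5) = 392 + 80 = 472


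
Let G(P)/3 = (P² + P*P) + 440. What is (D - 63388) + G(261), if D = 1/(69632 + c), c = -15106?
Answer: 18901874109/54526 ≈ 3.4666e+5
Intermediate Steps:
G(P) = 1320 + 6*P² (G(P) = 3*((P² + P*P) + 440) = 3*((P² + P²) + 440) = 3*(2*P² + 440) = 3*(440 + 2*P²) = 1320 + 6*P²)
D = 1/54526 (D = 1/(69632 - 15106) = 1/54526 ≈ 1.8340e-5)
(D - 63388) + G(261) = (1/54526 - 63388) + (1320 + 6*261²) = -3456294087/54526 + (1320 + 6*68121) = -3456294087/54526 + (1320 + 408726) = -3456294087/54526 + 410046 = 18901874109/54526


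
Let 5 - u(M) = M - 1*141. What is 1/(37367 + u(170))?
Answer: 1/37343 ≈ 2.6779e-5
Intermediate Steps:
u(M) = 146 - M (u(M) = 5 - (M - 1*141) = 5 - (M - 141) = 5 - (-141 + M) = 5 + (141 - M) = 146 - M)
1/(37367 + u(170)) = 1/(37367 + (146 - 1*170)) = 1/(37367 + (146 - 170)) = 1/(37367 - 24) = 1/37343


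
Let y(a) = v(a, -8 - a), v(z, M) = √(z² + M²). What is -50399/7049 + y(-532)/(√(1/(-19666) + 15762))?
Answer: -50399/7049 + 40*√2124448335093091/309975491 ≈ -1.2020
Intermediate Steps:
v(z, M) = √(M² + z²)
y(a) = √(a² + (-8 - a)²) (y(a) = √((-8 - a)² + a²) = √(a² + (-8 - a)²))
-50399/7049 + y(-532)/(√(1/(-19666) + 15762)) = -50399/7049 + √((-532)² + (8 - 532)²)/(√(1/(-19666) + 15762)) = -50399*1/7049 + √(283024 + (-524)²)/(√(-1/19666 + 15762)) = -50399/7049 + √(283024 + 274576)/(√(309975491/19666)) = -50399/7049 + √557600/((√6095978006006/19666)) = -50399/7049 + (20*√1394)*(√6095978006006/309975491) = -50399/7049 + 40*√2124448335093091/309975491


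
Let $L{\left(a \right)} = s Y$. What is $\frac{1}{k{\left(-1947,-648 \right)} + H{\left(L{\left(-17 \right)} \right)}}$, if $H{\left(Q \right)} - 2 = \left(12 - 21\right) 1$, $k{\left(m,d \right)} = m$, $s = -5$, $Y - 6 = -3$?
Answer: $- \frac{1}{1954} \approx -0.00051177$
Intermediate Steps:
$Y = 3$ ($Y = 6 - 3 = 3$)
$L{\left(a \right)} = -15$ ($L{\left(a \right)} = \left(-5\right) 3 = -15$)
$H{\left(Q \right)} = -7$ ($H{\left(Q \right)} = 2 + \left(12 - 21\right) 1 = 2 - 9 = -7$)
$\frac{1}{k{\left(-1947,-648 \right)} + H{\left(L{\left(-17 \right)} \right)}} = \frac{1}{-1947 - 7} = \frac{1}{-1954} = - \frac{1}{1954}$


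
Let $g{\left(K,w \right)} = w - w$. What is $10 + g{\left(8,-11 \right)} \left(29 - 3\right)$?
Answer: $10$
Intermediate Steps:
$g{\left(K,w \right)} = 0$
$10 + g{\left(8,-11 \right)} \left(29 - 3\right) = 10 + 0 \left(29 - 3\right) = 10 + 0 \cdot 26 = 10 + 0 = 10$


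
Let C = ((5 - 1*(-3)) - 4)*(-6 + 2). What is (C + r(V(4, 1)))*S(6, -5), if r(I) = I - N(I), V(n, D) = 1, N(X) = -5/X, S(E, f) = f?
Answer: 50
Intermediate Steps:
r(I) = I + 5/I (r(I) = I - (-5)/I = I + 5/I)
C = -16 (C = ((5 + 3) - 4)*(-4) = (8 - 4)*(-4) = 4*(-4) = -16)
(C + r(V(4, 1)))*S(6, -5) = (-16 + (1 + 5/1))*(-5) = (-16 + (1 + 5*1))*(-5) = (-16 + (1 + 5))*(-5) = (-16 + 6)*(-5) = -10*(-5) = 50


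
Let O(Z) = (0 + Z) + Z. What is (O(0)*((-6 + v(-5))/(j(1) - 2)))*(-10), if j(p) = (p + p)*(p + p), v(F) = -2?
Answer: 0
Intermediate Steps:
O(Z) = 2*Z (O(Z) = Z + Z = 2*Z)
j(p) = 4*p² (j(p) = (2*p)*(2*p) = 4*p²)
(O(0)*((-6 + v(-5))/(j(1) - 2)))*(-10) = ((2*0)*((-6 - 2)/(4*1² - 2)))*(-10) = (0*(-8/(4*1 - 2)))*(-10) = (0*(-8/(4 - 2)))*(-10) = (0*(-8/2))*(-10) = (0*(-8*½))*(-10) = (0*(-4))*(-10) = 0*(-10) = 0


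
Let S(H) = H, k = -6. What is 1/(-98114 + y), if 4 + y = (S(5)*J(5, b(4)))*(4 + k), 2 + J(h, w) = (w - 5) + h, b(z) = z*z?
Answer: -1/98258 ≈ -1.0177e-5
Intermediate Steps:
b(z) = z**2
J(h, w) = -7 + h + w (J(h, w) = -2 + ((w - 5) + h) = -2 + ((-5 + w) + h) = -2 + (-5 + h + w) = -7 + h + w)
y = -144 (y = -4 + (5*(-7 + 5 + 4**2))*(4 - 6) = -4 + (5*(-7 + 5 + 16))*(-2) = -4 + (5*14)*(-2) = -4 + 70*(-2) = -4 - 140 = -144)
1/(-98114 + y) = 1/(-98114 - 144) = 1/(-98258) = -1/98258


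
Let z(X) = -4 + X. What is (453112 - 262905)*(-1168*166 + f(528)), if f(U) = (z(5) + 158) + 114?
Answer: -36826928305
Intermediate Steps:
f(U) = 273 (f(U) = ((-4 + 5) + 158) + 114 = (1 + 158) + 114 = 159 + 114 = 273)
(453112 - 262905)*(-1168*166 + f(528)) = (453112 - 262905)*(-1168*166 + 273) = 190207*(-193888 + 273) = 190207*(-193615) = -36826928305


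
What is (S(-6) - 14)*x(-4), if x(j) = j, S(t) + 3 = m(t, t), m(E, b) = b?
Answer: 92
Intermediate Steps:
S(t) = -3 + t
(S(-6) - 14)*x(-4) = ((-3 - 6) - 14)*(-4) = (-9 - 14)*(-4) = -23*(-4) = 92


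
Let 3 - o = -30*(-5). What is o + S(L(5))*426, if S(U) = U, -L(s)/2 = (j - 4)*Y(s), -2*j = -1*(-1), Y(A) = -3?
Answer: -11649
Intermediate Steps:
j = -1/2 (j = -(-1)*(-1)/2 = -1/2*1 = -1/2 ≈ -0.50000)
o = -147 (o = 3 - (-30)*(-5) = 3 - 1*150 = 3 - 150 = -147)
L(s) = -27 (L(s) = -2*(-1/2 - 4)*(-3) = -(-9)*(-3) = -2*27/2 = -27)
o + S(L(5))*426 = -147 - 27*426 = -147 - 11502 = -11649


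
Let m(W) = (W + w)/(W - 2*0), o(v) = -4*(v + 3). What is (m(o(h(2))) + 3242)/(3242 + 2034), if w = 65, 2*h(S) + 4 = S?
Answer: 25879/42208 ≈ 0.61313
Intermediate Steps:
h(S) = -2 + S/2
o(v) = -12 - 4*v (o(v) = -4*(3 + v) = -12 - 4*v)
m(W) = (65 + W)/W (m(W) = (W + 65)/(W - 2*0) = (65 + W)/(W + 0) = (65 + W)/W)
(m(o(h(2))) + 3242)/(3242 + 2034) = ((65 + (-12 - 4*(-2 + (½)*2)))/(-12 - 4*(-2 + (½)*2)) + 3242)/(3242 + 2034) = ((65 + (-12 - 4*(-2 + 1)))/(-12 - 4*(-2 + 1)) + 3242)/5276 = ((65 + (-12 - 4*(-1)))/(-12 - 4*(-1)) + 3242)*(1/5276) = ((65 + (-12 + 4))/(-12 + 4) + 3242)*(1/5276) = ((65 - 8)/(-8) + 3242)*(1/5276) = (-⅛*57 + 3242)*(1/5276) = (-57/8 + 3242)*(1/5276) = (25879/8)*(1/5276) = 25879/42208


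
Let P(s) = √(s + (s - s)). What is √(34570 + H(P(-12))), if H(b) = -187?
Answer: √34383 ≈ 185.43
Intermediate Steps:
P(s) = √s (P(s) = √(s + 0) = √s)
√(34570 + H(P(-12))) = √(34570 - 187) = √34383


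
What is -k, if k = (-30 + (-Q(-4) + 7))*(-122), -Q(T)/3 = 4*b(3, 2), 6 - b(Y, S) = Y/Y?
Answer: 4514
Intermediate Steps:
b(Y, S) = 5 (b(Y, S) = 6 - Y/Y = 6 - 1*1 = 6 - 1 = 5)
Q(T) = -60 (Q(T) = -12*5 = -3*20 = -60)
k = -4514 (k = (-30 + (-1*(-60) + 7))*(-122) = (-30 + (60 + 7))*(-122) = (-30 + 67)*(-122) = 37*(-122) = -4514)
-k = -1*(-4514) = 4514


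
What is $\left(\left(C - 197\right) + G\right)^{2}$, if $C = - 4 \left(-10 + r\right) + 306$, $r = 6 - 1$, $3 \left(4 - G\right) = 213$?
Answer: $3844$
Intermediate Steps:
$G = -67$ ($G = 4 - 71 = -67$)
$r = 5$
$C = 326$ ($C = - 4 \left(-10 + 5\right) + 306 = \left(-4\right) \left(-5\right) + 306 = 20 + 306 = 326$)
$\left(\left(C - 197\right) + G\right)^{2} = \left(\left(326 - 197\right) - 67\right)^{2} = \left(129 - 67\right)^{2} = 62^{2} = 3844$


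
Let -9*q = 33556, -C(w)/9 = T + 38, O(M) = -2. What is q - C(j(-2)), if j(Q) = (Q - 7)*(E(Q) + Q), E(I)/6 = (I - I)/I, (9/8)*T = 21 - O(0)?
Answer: -28822/9 ≈ -3202.4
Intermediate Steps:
T = 184/9 (T = 8*(21 - 1*(-2))/9 = 8*(21 + 2)/9 = (8/9)*23 = 184/9 ≈ 20.444)
E(I) = 0 (E(I) = 6*((I - I)/I) = 6*(0/I) = 6*0 = 0)
j(Q) = Q*(-7 + Q) (j(Q) = (Q - 7)*(0 + Q) = (-7 + Q)*Q = Q*(-7 + Q))
C(w) = -526 (C(w) = -9*(184/9 + 38) = -9*526/9 = -526)
q = -33556/9 (q = -⅑*33556 = -33556/9 ≈ -3728.4)
q - C(j(-2)) = -33556/9 - 1*(-526) = -33556/9 + 526 = -28822/9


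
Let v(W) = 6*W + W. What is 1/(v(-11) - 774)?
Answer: -1/851 ≈ -0.0011751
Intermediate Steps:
v(W) = 7*W
1/(v(-11) - 774) = 1/(7*(-11) - 774) = 1/(-77 - 774) = 1/(-851) = -1/851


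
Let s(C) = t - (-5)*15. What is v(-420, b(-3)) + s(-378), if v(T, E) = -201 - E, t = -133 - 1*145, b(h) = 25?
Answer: -429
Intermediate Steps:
t = -278 (t = -133 - 145 = -278)
s(C) = -203 (s(C) = -278 - (-5)*15 = -278 - 1*(-75) = -278 + 75 = -203)
v(-420, b(-3)) + s(-378) = (-201 - 1*25) - 203 = (-201 - 25) - 203 = -226 - 203 = -429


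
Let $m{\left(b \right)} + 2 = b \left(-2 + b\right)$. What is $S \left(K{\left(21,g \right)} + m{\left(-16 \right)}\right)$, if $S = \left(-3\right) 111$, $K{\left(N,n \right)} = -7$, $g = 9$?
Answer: $-92907$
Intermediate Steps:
$m{\left(b \right)} = -2 + b \left(-2 + b\right)$
$S = -333$
$S \left(K{\left(21,g \right)} + m{\left(-16 \right)}\right) = - 333 \left(-7 - \left(-30 - 256\right)\right) = - 333 \left(-7 + \left(-2 + 256 + 32\right)\right) = - 333 \left(-7 + 286\right) = \left(-333\right) 279 = -92907$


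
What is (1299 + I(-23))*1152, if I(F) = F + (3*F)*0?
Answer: 1469952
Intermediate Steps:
I(F) = F (I(F) = F + 0 = F)
(1299 + I(-23))*1152 = (1299 - 23)*1152 = 1276*1152 = 1469952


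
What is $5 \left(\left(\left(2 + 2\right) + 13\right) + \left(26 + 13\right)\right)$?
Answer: $280$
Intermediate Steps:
$5 \left(\left(\left(2 + 2\right) + 13\right) + \left(26 + 13\right)\right) = 5 \left(\left(4 + 13\right) + 39\right) = 5 \left(17 + 39\right) = 5 \cdot 56 = 280$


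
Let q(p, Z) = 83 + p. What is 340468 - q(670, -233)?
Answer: 339715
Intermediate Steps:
340468 - q(670, -233) = 340468 - (83 + 670) = 340468 - 1*753 = 340468 - 753 = 339715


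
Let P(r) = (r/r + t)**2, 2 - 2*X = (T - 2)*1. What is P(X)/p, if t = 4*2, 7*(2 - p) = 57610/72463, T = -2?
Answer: 5869503/136696 ≈ 42.938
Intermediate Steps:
p = 136696/72463 (p = 2 - 8230/72463 = 136696/72463 ≈ 1.8864)
X = 3 (X = 1 - (-2 - 2)/2 = 1 - (-2) = 1 - 1/2*(-4) = 1 + 2 = 3)
t = 8
P(r) = 81 (P(r) = (r/r + 8)**2 = (1 + 8)**2 = 9**2 = 81)
P(X)/p = 81/(136696/72463) = 81*(72463/136696) = 5869503/136696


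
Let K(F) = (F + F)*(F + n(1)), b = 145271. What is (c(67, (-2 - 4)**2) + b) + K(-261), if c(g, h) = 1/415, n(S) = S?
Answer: 116611266/415 ≈ 2.8099e+5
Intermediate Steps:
c(g, h) = 1/415
K(F) = 2*F*(1 + F) (K(F) = (F + F)*(F + 1) = (2*F)*(1 + F) = 2*F*(1 + F))
(c(67, (-2 - 4)**2) + b) + K(-261) = (1/415 + 145271) + 2*(-261)*(1 - 261) = 60287466/415 + 2*(-261)*(-260) = 60287466/415 + 135720 = 116611266/415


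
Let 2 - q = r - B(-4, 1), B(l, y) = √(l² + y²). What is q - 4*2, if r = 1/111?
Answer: -667/111 + √17 ≈ -1.8859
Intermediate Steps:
r = 1/111 ≈ 0.0090090
q = 221/111 + √17 (q = 2 - (1/111 - √((-4)² + 1²)) = 2 - (1/111 - √(16 + 1)) = 2 - (1/111 - √17) = 2 + (-1/111 + √17) = 221/111 + √17 ≈ 6.1141)
q - 4*2 = (221/111 + √17) - 4*2 = (221/111 + √17) - 8 = -667/111 + √17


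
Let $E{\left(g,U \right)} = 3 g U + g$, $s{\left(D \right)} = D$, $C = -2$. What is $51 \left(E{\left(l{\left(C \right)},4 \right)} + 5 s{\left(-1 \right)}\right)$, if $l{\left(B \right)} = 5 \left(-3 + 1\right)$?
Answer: $-6885$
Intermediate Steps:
$l{\left(B \right)} = -10$ ($l{\left(B \right)} = 5 \left(-2\right) = -10$)
$E{\left(g,U \right)} = g + 3 U g$ ($E{\left(g,U \right)} = 3 U g + g = g + 3 U g$)
$51 \left(E{\left(l{\left(C \right)},4 \right)} + 5 s{\left(-1 \right)}\right) = 51 \left(- 10 \left(1 + 3 \cdot 4\right) + 5 \left(-1\right)\right) = 51 \left(- 10 \left(1 + 12\right) - 5\right) = 51 \left(\left(-10\right) 13 - 5\right) = 51 \left(-130 - 5\right) = 51 \left(-135\right) = -6885$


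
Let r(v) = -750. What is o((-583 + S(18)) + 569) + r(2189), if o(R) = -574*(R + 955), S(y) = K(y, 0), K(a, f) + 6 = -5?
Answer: -534570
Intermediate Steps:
K(a, f) = -11 (K(a, f) = -6 - 5 = -11)
S(y) = -11
o(R) = -548170 - 574*R (o(R) = -574*(955 + R) = -548170 - 574*R)
o((-583 + S(18)) + 569) + r(2189) = (-548170 - 574*((-583 - 11) + 569)) - 750 = (-548170 - 574*(-594 + 569)) - 750 = (-548170 - 574*(-25)) - 750 = (-548170 + 14350) - 750 = -533820 - 750 = -534570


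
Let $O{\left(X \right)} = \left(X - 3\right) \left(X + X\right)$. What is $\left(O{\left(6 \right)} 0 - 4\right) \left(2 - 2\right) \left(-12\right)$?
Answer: $0$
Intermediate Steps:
$O{\left(X \right)} = 2 X \left(-3 + X\right)$ ($O{\left(X \right)} = \left(-3 + X\right) 2 X = 2 X \left(-3 + X\right)$)
$\left(O{\left(6 \right)} 0 - 4\right) \left(2 - 2\right) \left(-12\right) = \left(2 \cdot 6 \left(-3 + 6\right) 0 - 4\right) \left(2 - 2\right) \left(-12\right) = \left(2 \cdot 6 \cdot 3 \cdot 0 - 4\right) \left(2 - 2\right) \left(-12\right) = \left(36 \cdot 0 - 4\right) 0 \left(-12\right) = \left(0 - 4\right) 0 \left(-12\right) = \left(-4\right) 0 \left(-12\right) = 0 \left(-12\right) = 0$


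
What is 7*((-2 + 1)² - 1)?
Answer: 0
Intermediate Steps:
7*((-2 + 1)² - 1) = 7*((-1)² - 1) = 7*(1 - 1) = 7*0 = 0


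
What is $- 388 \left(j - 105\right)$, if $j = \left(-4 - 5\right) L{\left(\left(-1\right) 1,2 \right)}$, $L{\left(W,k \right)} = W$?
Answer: $37248$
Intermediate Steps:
$j = 9$ ($j = \left(-4 - 5\right) \left(\left(-1\right) 1\right) = \left(-9\right) \left(-1\right) = 9$)
$- 388 \left(j - 105\right) = - 388 \left(9 - 105\right) = \left(-388\right) \left(-96\right) = 37248$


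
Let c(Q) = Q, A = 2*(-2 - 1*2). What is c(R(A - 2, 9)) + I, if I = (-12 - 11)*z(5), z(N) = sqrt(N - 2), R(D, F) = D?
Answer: -10 - 23*sqrt(3) ≈ -49.837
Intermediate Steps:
A = -8 (A = 2*(-2 - 2) = 2*(-4) = -8)
z(N) = sqrt(-2 + N)
I = -23*sqrt(3) (I = (-12 - 11)*sqrt(-2 + 5) = -23*sqrt(3) ≈ -39.837)
c(R(A - 2, 9)) + I = (-8 - 2) - 23*sqrt(3) = -10 - 23*sqrt(3)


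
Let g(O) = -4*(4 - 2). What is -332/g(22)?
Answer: 83/2 ≈ 41.500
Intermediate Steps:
g(O) = -8 (g(O) = -4*2 = -8)
-332/g(22) = -332/(-8) = -332*(-1/8) = 83/2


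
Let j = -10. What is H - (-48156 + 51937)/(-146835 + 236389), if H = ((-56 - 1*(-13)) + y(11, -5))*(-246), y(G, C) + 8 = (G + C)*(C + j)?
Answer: 3106266263/89554 ≈ 34686.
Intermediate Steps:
y(G, C) = -8 + (-10 + C)*(C + G) (y(G, C) = -8 + (G + C)*(C - 10) = -8 + (C + G)*(-10 + C) = -8 + (-10 + C)*(C + G))
H = 34686 (H = ((-56 - 1*(-13)) + (-8 + (-5)**2 - 10*(-5) - 10*11 - 5*11))*(-246) = ((-56 + 13) + (-8 + 25 + 50 - 110 - 55))*(-246) = (-43 - 98)*(-246) = -141*(-246) = 34686)
H - (-48156 + 51937)/(-146835 + 236389) = 34686 - (-48156 + 51937)/(-146835 + 236389) = 34686 - 3781/89554 = 3106266263/89554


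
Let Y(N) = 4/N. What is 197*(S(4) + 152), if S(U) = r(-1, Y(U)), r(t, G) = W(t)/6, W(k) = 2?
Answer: 90029/3 ≈ 30010.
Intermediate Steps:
r(t, G) = ⅓ (r(t, G) = 2/6 = 2*(⅙) = ⅓)
S(U) = ⅓
197*(S(4) + 152) = 197*(⅓ + 152) = 197*(457/3) = 90029/3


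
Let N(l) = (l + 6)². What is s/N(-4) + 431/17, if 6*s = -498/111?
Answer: 189953/7548 ≈ 25.166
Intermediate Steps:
s = -83/111 (s = (-498/111)/6 = (-498*1/111)/6 = (⅙)*(-166/37) = -83/111 ≈ -0.74775)
N(l) = (6 + l)²
s/N(-4) + 431/17 = -83/(111*(6 - 4)²) + 431/17 = -83/(111*(2²)) + 431*(1/17) = -83/111/4 + 431/17 = -83/111*¼ + 431/17 = -83/444 + 431/17 = 189953/7548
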